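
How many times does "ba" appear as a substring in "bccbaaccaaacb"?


Searching for "ba" in "bccbaaccaaacb"
Scanning each position:
  Position 0: "bc" => no
  Position 1: "cc" => no
  Position 2: "cb" => no
  Position 3: "ba" => MATCH
  Position 4: "aa" => no
  Position 5: "ac" => no
  Position 6: "cc" => no
  Position 7: "ca" => no
  Position 8: "aa" => no
  Position 9: "aa" => no
  Position 10: "ac" => no
  Position 11: "cb" => no
Total occurrences: 1

1


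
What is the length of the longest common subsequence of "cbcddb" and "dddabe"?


LCS of "cbcddb" and "dddabe"
DP table:
           d    d    d    a    b    e
      0    0    0    0    0    0    0
  c   0    0    0    0    0    0    0
  b   0    0    0    0    0    1    1
  c   0    0    0    0    0    1    1
  d   0    1    1    1    1    1    1
  d   0    1    2    2    2    2    2
  b   0    1    2    2    2    3    3
LCS length = dp[6][6] = 3

3


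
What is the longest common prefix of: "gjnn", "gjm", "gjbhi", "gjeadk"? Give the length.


Words: gjnn, gjm, gjbhi, gjeadk
  Position 0: all 'g' => match
  Position 1: all 'j' => match
  Position 2: ('n', 'm', 'b', 'e') => mismatch, stop
LCP = "gj" (length 2)

2


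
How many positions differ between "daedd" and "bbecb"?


Comparing "daedd" and "bbecb" position by position:
  Position 0: 'd' vs 'b' => DIFFER
  Position 1: 'a' vs 'b' => DIFFER
  Position 2: 'e' vs 'e' => same
  Position 3: 'd' vs 'c' => DIFFER
  Position 4: 'd' vs 'b' => DIFFER
Positions that differ: 4

4


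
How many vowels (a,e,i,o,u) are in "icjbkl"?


Input: icjbkl
Checking each character:
  'i' at position 0: vowel (running total: 1)
  'c' at position 1: consonant
  'j' at position 2: consonant
  'b' at position 3: consonant
  'k' at position 4: consonant
  'l' at position 5: consonant
Total vowels: 1

1


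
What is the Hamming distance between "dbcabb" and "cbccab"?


Comparing "dbcabb" and "cbccab" position by position:
  Position 0: 'd' vs 'c' => differ
  Position 1: 'b' vs 'b' => same
  Position 2: 'c' vs 'c' => same
  Position 3: 'a' vs 'c' => differ
  Position 4: 'b' vs 'a' => differ
  Position 5: 'b' vs 'b' => same
Total differences (Hamming distance): 3

3


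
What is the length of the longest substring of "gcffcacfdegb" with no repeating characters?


Input: "gcffcacfdegb"
Sliding window (track last position of each char):
  Position 0 ('g'): window [0,0] length 1 -- new best
  Position 1 ('c'): window [0,1] length 2 -- new best
  Position 2 ('f'): window [0,2] length 3 -- new best
  Position 3 ('f'): repeat (last at 2), move window start to 3
  Position 3 ('f'): window [3,3] length 1
  Position 4 ('c'): window [3,4] length 2
  Position 5 ('a'): window [3,5] length 3
  Position 6 ('c'): repeat (last at 4), move window start to 5
  Position 6 ('c'): window [5,6] length 2
  Position 7 ('f'): window [5,7] length 3
  Position 8 ('d'): window [5,8] length 4 -- new best
  Position 9 ('e'): window [5,9] length 5 -- new best
  Position 10 ('g'): window [5,10] length 6 -- new best
  Position 11 ('b'): window [5,11] length 7 -- new best
Longest substring with no repeats: "acfdegb" with length 7

7


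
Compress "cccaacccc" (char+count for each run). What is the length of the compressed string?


Input: cccaacccc
Runs:
  'c' x 3 => "c3"
  'a' x 2 => "a2"
  'c' x 4 => "c4"
Compressed: "c3a2c4"
Compressed length: 6

6


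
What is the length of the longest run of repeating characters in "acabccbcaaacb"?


Input: "acabccbcaaacb"
Scanning for longest run:
  Position 1 ('c'): new char, reset run to 1
  Position 2 ('a'): new char, reset run to 1
  Position 3 ('b'): new char, reset run to 1
  Position 4 ('c'): new char, reset run to 1
  Position 5 ('c'): continues run of 'c', length=2
  Position 6 ('b'): new char, reset run to 1
  Position 7 ('c'): new char, reset run to 1
  Position 8 ('a'): new char, reset run to 1
  Position 9 ('a'): continues run of 'a', length=2
  Position 10 ('a'): continues run of 'a', length=3
  Position 11 ('c'): new char, reset run to 1
  Position 12 ('b'): new char, reset run to 1
Longest run: 'a' with length 3

3


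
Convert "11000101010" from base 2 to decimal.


Input: "11000101010" in base 2
Positional expansion:
  Digit '1' (value 1) x 2^10 = 1024
  Digit '1' (value 1) x 2^9 = 512
  Digit '0' (value 0) x 2^8 = 0
  Digit '0' (value 0) x 2^7 = 0
  Digit '0' (value 0) x 2^6 = 0
  Digit '1' (value 1) x 2^5 = 32
  Digit '0' (value 0) x 2^4 = 0
  Digit '1' (value 1) x 2^3 = 8
  Digit '0' (value 0) x 2^2 = 0
  Digit '1' (value 1) x 2^1 = 2
  Digit '0' (value 0) x 2^0 = 0
Sum = 1578

1578


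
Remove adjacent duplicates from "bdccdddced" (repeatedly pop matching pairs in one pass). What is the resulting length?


Input: bdccdddced
Stack-based adjacent duplicate removal:
  Read 'b': push. Stack: b
  Read 'd': push. Stack: bd
  Read 'c': push. Stack: bdc
  Read 'c': matches stack top 'c' => pop. Stack: bd
  Read 'd': matches stack top 'd' => pop. Stack: b
  Read 'd': push. Stack: bd
  Read 'd': matches stack top 'd' => pop. Stack: b
  Read 'c': push. Stack: bc
  Read 'e': push. Stack: bce
  Read 'd': push. Stack: bced
Final stack: "bced" (length 4)

4


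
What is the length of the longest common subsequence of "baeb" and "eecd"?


LCS of "baeb" and "eecd"
DP table:
           e    e    c    d
      0    0    0    0    0
  b   0    0    0    0    0
  a   0    0    0    0    0
  e   0    1    1    1    1
  b   0    1    1    1    1
LCS length = dp[4][4] = 1

1


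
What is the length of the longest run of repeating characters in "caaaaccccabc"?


Input: "caaaaccccabc"
Scanning for longest run:
  Position 1 ('a'): new char, reset run to 1
  Position 2 ('a'): continues run of 'a', length=2
  Position 3 ('a'): continues run of 'a', length=3
  Position 4 ('a'): continues run of 'a', length=4
  Position 5 ('c'): new char, reset run to 1
  Position 6 ('c'): continues run of 'c', length=2
  Position 7 ('c'): continues run of 'c', length=3
  Position 8 ('c'): continues run of 'c', length=4
  Position 9 ('a'): new char, reset run to 1
  Position 10 ('b'): new char, reset run to 1
  Position 11 ('c'): new char, reset run to 1
Longest run: 'a' with length 4

4


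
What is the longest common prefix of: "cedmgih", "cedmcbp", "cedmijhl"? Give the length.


Words: cedmgih, cedmcbp, cedmijhl
  Position 0: all 'c' => match
  Position 1: all 'e' => match
  Position 2: all 'd' => match
  Position 3: all 'm' => match
  Position 4: ('g', 'c', 'i') => mismatch, stop
LCP = "cedm" (length 4)

4


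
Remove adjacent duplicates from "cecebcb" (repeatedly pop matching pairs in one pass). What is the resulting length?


Input: cecebcb
Stack-based adjacent duplicate removal:
  Read 'c': push. Stack: c
  Read 'e': push. Stack: ce
  Read 'c': push. Stack: cec
  Read 'e': push. Stack: cece
  Read 'b': push. Stack: ceceb
  Read 'c': push. Stack: cecebc
  Read 'b': push. Stack: cecebcb
Final stack: "cecebcb" (length 7)

7


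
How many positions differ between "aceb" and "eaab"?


Comparing "aceb" and "eaab" position by position:
  Position 0: 'a' vs 'e' => DIFFER
  Position 1: 'c' vs 'a' => DIFFER
  Position 2: 'e' vs 'a' => DIFFER
  Position 3: 'b' vs 'b' => same
Positions that differ: 3

3


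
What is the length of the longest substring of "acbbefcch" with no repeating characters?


Input: "acbbefcch"
Sliding window (track last position of each char):
  Position 0 ('a'): window [0,0] length 1 -- new best
  Position 1 ('c'): window [0,1] length 2 -- new best
  Position 2 ('b'): window [0,2] length 3 -- new best
  Position 3 ('b'): repeat (last at 2), move window start to 3
  Position 3 ('b'): window [3,3] length 1
  Position 4 ('e'): window [3,4] length 2
  Position 5 ('f'): window [3,5] length 3
  Position 6 ('c'): window [3,6] length 4 -- new best
  Position 7 ('c'): repeat (last at 6), move window start to 7
  Position 7 ('c'): window [7,7] length 1
  Position 8 ('h'): window [7,8] length 2
Longest substring with no repeats: "befc" with length 4

4


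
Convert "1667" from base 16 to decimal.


Input: "1667" in base 16
Positional expansion:
  Digit '1' (value 1) x 16^3 = 4096
  Digit '6' (value 6) x 16^2 = 1536
  Digit '6' (value 6) x 16^1 = 96
  Digit '7' (value 7) x 16^0 = 7
Sum = 5735

5735


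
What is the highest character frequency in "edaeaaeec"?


Input: edaeaaeec
Character counts:
  'a': 3
  'c': 1
  'd': 1
  'e': 4
Maximum frequency: 4

4


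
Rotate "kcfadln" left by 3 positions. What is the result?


Input: "kcfadln", rotate left by 3
First 3 characters: "kcf"
Remaining characters: "adln"
Concatenate remaining + first: "adln" + "kcf" = "adlnkcf"

adlnkcf


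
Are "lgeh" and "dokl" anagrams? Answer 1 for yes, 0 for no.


Strings: "lgeh", "dokl"
Sorted first:  eghl
Sorted second: dklo
Differ at position 0: 'e' vs 'd' => not anagrams

0


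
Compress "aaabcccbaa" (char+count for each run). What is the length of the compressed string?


Input: aaabcccbaa
Runs:
  'a' x 3 => "a3"
  'b' x 1 => "b1"
  'c' x 3 => "c3"
  'b' x 1 => "b1"
  'a' x 2 => "a2"
Compressed: "a3b1c3b1a2"
Compressed length: 10

10


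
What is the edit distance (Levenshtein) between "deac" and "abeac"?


Computing edit distance: "deac" -> "abeac"
DP table:
           a    b    e    a    c
      0    1    2    3    4    5
  d   1    1    2    3    4    5
  e   2    2    2    2    3    4
  a   3    2    3    3    2    3
  c   4    3    3    4    3    2
Edit distance = dp[4][5] = 2

2


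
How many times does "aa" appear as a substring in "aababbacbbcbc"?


Searching for "aa" in "aababbacbbcbc"
Scanning each position:
  Position 0: "aa" => MATCH
  Position 1: "ab" => no
  Position 2: "ba" => no
  Position 3: "ab" => no
  Position 4: "bb" => no
  Position 5: "ba" => no
  Position 6: "ac" => no
  Position 7: "cb" => no
  Position 8: "bb" => no
  Position 9: "bc" => no
  Position 10: "cb" => no
  Position 11: "bc" => no
Total occurrences: 1

1


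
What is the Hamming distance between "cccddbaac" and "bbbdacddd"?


Comparing "cccddbaac" and "bbbdacddd" position by position:
  Position 0: 'c' vs 'b' => differ
  Position 1: 'c' vs 'b' => differ
  Position 2: 'c' vs 'b' => differ
  Position 3: 'd' vs 'd' => same
  Position 4: 'd' vs 'a' => differ
  Position 5: 'b' vs 'c' => differ
  Position 6: 'a' vs 'd' => differ
  Position 7: 'a' vs 'd' => differ
  Position 8: 'c' vs 'd' => differ
Total differences (Hamming distance): 8

8


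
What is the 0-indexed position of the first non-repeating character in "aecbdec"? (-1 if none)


Input: aecbdec
Character frequencies:
  'a': 1
  'b': 1
  'c': 2
  'd': 1
  'e': 2
Scanning left to right for freq == 1:
  Position 0 ('a'): unique! => answer = 0

0


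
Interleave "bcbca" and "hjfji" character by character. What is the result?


Interleaving "bcbca" and "hjfji":
  Position 0: 'b' from first, 'h' from second => "bh"
  Position 1: 'c' from first, 'j' from second => "cj"
  Position 2: 'b' from first, 'f' from second => "bf"
  Position 3: 'c' from first, 'j' from second => "cj"
  Position 4: 'a' from first, 'i' from second => "ai"
Result: bhcjbfcjai

bhcjbfcjai


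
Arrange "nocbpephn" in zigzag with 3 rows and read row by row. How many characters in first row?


Zigzag "nocbpephn" into 3 rows:
Placing characters:
  'n' => row 0
  'o' => row 1
  'c' => row 2
  'b' => row 1
  'p' => row 0
  'e' => row 1
  'p' => row 2
  'h' => row 1
  'n' => row 0
Rows:
  Row 0: "npn"
  Row 1: "obeh"
  Row 2: "cp"
First row length: 3

3


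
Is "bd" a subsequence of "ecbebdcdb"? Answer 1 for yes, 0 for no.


Check if "bd" is a subsequence of "ecbebdcdb"
Greedy scan:
  Position 0 ('e'): no match needed
  Position 1 ('c'): no match needed
  Position 2 ('b'): matches sub[0] = 'b'
  Position 3 ('e'): no match needed
  Position 4 ('b'): no match needed
  Position 5 ('d'): matches sub[1] = 'd'
  Position 6 ('c'): no match needed
  Position 7 ('d'): no match needed
  Position 8 ('b'): no match needed
All 2 characters matched => is a subsequence

1


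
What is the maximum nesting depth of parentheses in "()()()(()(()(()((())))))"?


Input: "()()()(()(()(()((())))))"
Tracking depth:
  Position 0 '(': depth becomes 1
  Position 1 ')': depth becomes 0
  Position 2 '(': depth becomes 1
  Position 3 ')': depth becomes 0
  Position 4 '(': depth becomes 1
  Position 5 ')': depth becomes 0
  Position 6 '(': depth becomes 1
  Position 7 '(': depth becomes 2
  Position 8 ')': depth becomes 1
  Position 9 '(': depth becomes 2
  Position 10 '(': depth becomes 3
  Position 11 ')': depth becomes 2
  Position 12 '(': depth becomes 3
  Position 13 '(': depth becomes 4
  Position 14 ')': depth becomes 3
  Position 15 '(': depth becomes 4
  Position 16 '(': depth becomes 5
  Position 17 '(': depth becomes 6
  Position 18 ')': depth becomes 5
  Position 19 ')': depth becomes 4
  Position 20 ')': depth becomes 3
  Position 21 ')': depth becomes 2
  Position 22 ')': depth becomes 1
  Position 23 ')': depth becomes 0
Maximum depth reached: 6

6


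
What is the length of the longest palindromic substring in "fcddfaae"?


Input: "fcddfaae"
Checking substrings for palindromes:
  [2:4] "dd" (len 2) => palindrome
  [5:7] "aa" (len 2) => palindrome
Longest palindromic substring: "dd" with length 2

2


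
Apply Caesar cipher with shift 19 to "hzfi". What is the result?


Caesar cipher: shift "hzfi" by 19
  'h' (pos 7) + 19 = pos 0 = 'a'
  'z' (pos 25) + 19 = pos 18 = 's'
  'f' (pos 5) + 19 = pos 24 = 'y'
  'i' (pos 8) + 19 = pos 1 = 'b'
Result: asyb

asyb


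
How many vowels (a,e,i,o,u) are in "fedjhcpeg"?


Input: fedjhcpeg
Checking each character:
  'f' at position 0: consonant
  'e' at position 1: vowel (running total: 1)
  'd' at position 2: consonant
  'j' at position 3: consonant
  'h' at position 4: consonant
  'c' at position 5: consonant
  'p' at position 6: consonant
  'e' at position 7: vowel (running total: 2)
  'g' at position 8: consonant
Total vowels: 2

2


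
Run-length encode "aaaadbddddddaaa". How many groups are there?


Input: aaaadbddddddaaa
Scanning for consecutive runs:
  Group 1: 'a' x 4 (positions 0-3)
  Group 2: 'd' x 1 (positions 4-4)
  Group 3: 'b' x 1 (positions 5-5)
  Group 4: 'd' x 6 (positions 6-11)
  Group 5: 'a' x 3 (positions 12-14)
Total groups: 5

5


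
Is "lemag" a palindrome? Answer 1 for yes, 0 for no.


Input: lemag
Reversed: gamel
  Compare pos 0 ('l') with pos 4 ('g'): MISMATCH
  Compare pos 1 ('e') with pos 3 ('a'): MISMATCH
Result: not a palindrome

0


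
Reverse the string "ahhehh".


Input: ahhehh
Reading characters right to left:
  Position 5: 'h'
  Position 4: 'h'
  Position 3: 'e'
  Position 2: 'h'
  Position 1: 'h'
  Position 0: 'a'
Reversed: hhehha

hhehha


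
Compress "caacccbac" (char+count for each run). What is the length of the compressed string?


Input: caacccbac
Runs:
  'c' x 1 => "c1"
  'a' x 2 => "a2"
  'c' x 3 => "c3"
  'b' x 1 => "b1"
  'a' x 1 => "a1"
  'c' x 1 => "c1"
Compressed: "c1a2c3b1a1c1"
Compressed length: 12

12


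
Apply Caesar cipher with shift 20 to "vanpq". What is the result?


Caesar cipher: shift "vanpq" by 20
  'v' (pos 21) + 20 = pos 15 = 'p'
  'a' (pos 0) + 20 = pos 20 = 'u'
  'n' (pos 13) + 20 = pos 7 = 'h'
  'p' (pos 15) + 20 = pos 9 = 'j'
  'q' (pos 16) + 20 = pos 10 = 'k'
Result: puhjk

puhjk


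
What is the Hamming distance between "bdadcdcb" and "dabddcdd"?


Comparing "bdadcdcb" and "dabddcdd" position by position:
  Position 0: 'b' vs 'd' => differ
  Position 1: 'd' vs 'a' => differ
  Position 2: 'a' vs 'b' => differ
  Position 3: 'd' vs 'd' => same
  Position 4: 'c' vs 'd' => differ
  Position 5: 'd' vs 'c' => differ
  Position 6: 'c' vs 'd' => differ
  Position 7: 'b' vs 'd' => differ
Total differences (Hamming distance): 7

7


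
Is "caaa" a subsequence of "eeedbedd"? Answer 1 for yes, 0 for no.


Check if "caaa" is a subsequence of "eeedbedd"
Greedy scan:
  Position 0 ('e'): no match needed
  Position 1 ('e'): no match needed
  Position 2 ('e'): no match needed
  Position 3 ('d'): no match needed
  Position 4 ('b'): no match needed
  Position 5 ('e'): no match needed
  Position 6 ('d'): no match needed
  Position 7 ('d'): no match needed
Only matched 0/4 characters => not a subsequence

0


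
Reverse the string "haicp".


Input: haicp
Reading characters right to left:
  Position 4: 'p'
  Position 3: 'c'
  Position 2: 'i'
  Position 1: 'a'
  Position 0: 'h'
Reversed: pciah

pciah


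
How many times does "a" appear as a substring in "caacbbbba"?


Searching for "a" in "caacbbbba"
Scanning each position:
  Position 0: "c" => no
  Position 1: "a" => MATCH
  Position 2: "a" => MATCH
  Position 3: "c" => no
  Position 4: "b" => no
  Position 5: "b" => no
  Position 6: "b" => no
  Position 7: "b" => no
  Position 8: "a" => MATCH
Total occurrences: 3

3


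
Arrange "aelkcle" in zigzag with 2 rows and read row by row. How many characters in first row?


Zigzag "aelkcle" into 2 rows:
Placing characters:
  'a' => row 0
  'e' => row 1
  'l' => row 0
  'k' => row 1
  'c' => row 0
  'l' => row 1
  'e' => row 0
Rows:
  Row 0: "alce"
  Row 1: "ekl"
First row length: 4

4


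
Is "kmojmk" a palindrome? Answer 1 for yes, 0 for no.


Input: kmojmk
Reversed: kmjomk
  Compare pos 0 ('k') with pos 5 ('k'): match
  Compare pos 1 ('m') with pos 4 ('m'): match
  Compare pos 2 ('o') with pos 3 ('j'): MISMATCH
Result: not a palindrome

0


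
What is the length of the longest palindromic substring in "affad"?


Input: "affad"
Checking substrings for palindromes:
  [0:4] "affa" (len 4) => palindrome
  [1:3] "ff" (len 2) => palindrome
Longest palindromic substring: "affa" with length 4

4


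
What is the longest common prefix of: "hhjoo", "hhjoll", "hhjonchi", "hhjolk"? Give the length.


Words: hhjoo, hhjoll, hhjonchi, hhjolk
  Position 0: all 'h' => match
  Position 1: all 'h' => match
  Position 2: all 'j' => match
  Position 3: all 'o' => match
  Position 4: ('o', 'l', 'n', 'l') => mismatch, stop
LCP = "hhjo" (length 4)

4


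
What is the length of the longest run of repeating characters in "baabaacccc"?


Input: "baabaacccc"
Scanning for longest run:
  Position 1 ('a'): new char, reset run to 1
  Position 2 ('a'): continues run of 'a', length=2
  Position 3 ('b'): new char, reset run to 1
  Position 4 ('a'): new char, reset run to 1
  Position 5 ('a'): continues run of 'a', length=2
  Position 6 ('c'): new char, reset run to 1
  Position 7 ('c'): continues run of 'c', length=2
  Position 8 ('c'): continues run of 'c', length=3
  Position 9 ('c'): continues run of 'c', length=4
Longest run: 'c' with length 4

4


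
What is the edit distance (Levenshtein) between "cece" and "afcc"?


Computing edit distance: "cece" -> "afcc"
DP table:
           a    f    c    c
      0    1    2    3    4
  c   1    1    2    2    3
  e   2    2    2    3    3
  c   3    3    3    2    3
  e   4    4    4    3    3
Edit distance = dp[4][4] = 3

3


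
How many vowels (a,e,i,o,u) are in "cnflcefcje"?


Input: cnflcefcje
Checking each character:
  'c' at position 0: consonant
  'n' at position 1: consonant
  'f' at position 2: consonant
  'l' at position 3: consonant
  'c' at position 4: consonant
  'e' at position 5: vowel (running total: 1)
  'f' at position 6: consonant
  'c' at position 7: consonant
  'j' at position 8: consonant
  'e' at position 9: vowel (running total: 2)
Total vowels: 2

2


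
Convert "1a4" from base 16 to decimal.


Input: "1a4" in base 16
Positional expansion:
  Digit '1' (value 1) x 16^2 = 256
  Digit 'a' (value 10) x 16^1 = 160
  Digit '4' (value 4) x 16^0 = 4
Sum = 420

420


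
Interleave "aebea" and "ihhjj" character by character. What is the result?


Interleaving "aebea" and "ihhjj":
  Position 0: 'a' from first, 'i' from second => "ai"
  Position 1: 'e' from first, 'h' from second => "eh"
  Position 2: 'b' from first, 'h' from second => "bh"
  Position 3: 'e' from first, 'j' from second => "ej"
  Position 4: 'a' from first, 'j' from second => "aj"
Result: aiehbhejaj

aiehbhejaj


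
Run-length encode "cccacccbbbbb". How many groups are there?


Input: cccacccbbbbb
Scanning for consecutive runs:
  Group 1: 'c' x 3 (positions 0-2)
  Group 2: 'a' x 1 (positions 3-3)
  Group 3: 'c' x 3 (positions 4-6)
  Group 4: 'b' x 5 (positions 7-11)
Total groups: 4

4


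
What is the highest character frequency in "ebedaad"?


Input: ebedaad
Character counts:
  'a': 2
  'b': 1
  'd': 2
  'e': 2
Maximum frequency: 2

2


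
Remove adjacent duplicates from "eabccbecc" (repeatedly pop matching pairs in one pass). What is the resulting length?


Input: eabccbecc
Stack-based adjacent duplicate removal:
  Read 'e': push. Stack: e
  Read 'a': push. Stack: ea
  Read 'b': push. Stack: eab
  Read 'c': push. Stack: eabc
  Read 'c': matches stack top 'c' => pop. Stack: eab
  Read 'b': matches stack top 'b' => pop. Stack: ea
  Read 'e': push. Stack: eae
  Read 'c': push. Stack: eaec
  Read 'c': matches stack top 'c' => pop. Stack: eae
Final stack: "eae" (length 3)

3


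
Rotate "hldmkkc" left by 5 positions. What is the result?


Input: "hldmkkc", rotate left by 5
First 5 characters: "hldmk"
Remaining characters: "kc"
Concatenate remaining + first: "kc" + "hldmk" = "kchldmk"

kchldmk


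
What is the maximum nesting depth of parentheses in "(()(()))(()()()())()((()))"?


Input: "(()(()))(()()()())()((()))"
Tracking depth:
  Position 0 '(': depth becomes 1
  Position 1 '(': depth becomes 2
  Position 2 ')': depth becomes 1
  Position 3 '(': depth becomes 2
  Position 4 '(': depth becomes 3
  Position 5 ')': depth becomes 2
  Position 6 ')': depth becomes 1
  Position 7 ')': depth becomes 0
  Position 8 '(': depth becomes 1
  Position 9 '(': depth becomes 2
  Position 10 ')': depth becomes 1
  Position 11 '(': depth becomes 2
  Position 12 ')': depth becomes 1
  Position 13 '(': depth becomes 2
  Position 14 ')': depth becomes 1
  Position 15 '(': depth becomes 2
  Position 16 ')': depth becomes 1
  Position 17 ')': depth becomes 0
  Position 18 '(': depth becomes 1
  Position 19 ')': depth becomes 0
  Position 20 '(': depth becomes 1
  Position 21 '(': depth becomes 2
  Position 22 '(': depth becomes 3
  Position 23 ')': depth becomes 2
  Position 24 ')': depth becomes 1
  Position 25 ')': depth becomes 0
Maximum depth reached: 3

3


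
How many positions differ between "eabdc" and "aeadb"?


Comparing "eabdc" and "aeadb" position by position:
  Position 0: 'e' vs 'a' => DIFFER
  Position 1: 'a' vs 'e' => DIFFER
  Position 2: 'b' vs 'a' => DIFFER
  Position 3: 'd' vs 'd' => same
  Position 4: 'c' vs 'b' => DIFFER
Positions that differ: 4

4


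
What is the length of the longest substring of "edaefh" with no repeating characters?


Input: "edaefh"
Sliding window (track last position of each char):
  Position 0 ('e'): window [0,0] length 1 -- new best
  Position 1 ('d'): window [0,1] length 2 -- new best
  Position 2 ('a'): window [0,2] length 3 -- new best
  Position 3 ('e'): repeat (last at 0), move window start to 1
  Position 3 ('e'): window [1,3] length 3
  Position 4 ('f'): window [1,4] length 4 -- new best
  Position 5 ('h'): window [1,5] length 5 -- new best
Longest substring with no repeats: "daefh" with length 5

5


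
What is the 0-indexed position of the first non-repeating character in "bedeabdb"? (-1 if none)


Input: bedeabdb
Character frequencies:
  'a': 1
  'b': 3
  'd': 2
  'e': 2
Scanning left to right for freq == 1:
  Position 0 ('b'): freq=3, skip
  Position 1 ('e'): freq=2, skip
  Position 2 ('d'): freq=2, skip
  Position 3 ('e'): freq=2, skip
  Position 4 ('a'): unique! => answer = 4

4


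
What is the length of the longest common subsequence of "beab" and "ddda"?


LCS of "beab" and "ddda"
DP table:
           d    d    d    a
      0    0    0    0    0
  b   0    0    0    0    0
  e   0    0    0    0    0
  a   0    0    0    0    1
  b   0    0    0    0    1
LCS length = dp[4][4] = 1

1


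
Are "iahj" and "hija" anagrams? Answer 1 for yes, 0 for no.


Strings: "iahj", "hija"
Sorted first:  ahij
Sorted second: ahij
Sorted forms match => anagrams

1


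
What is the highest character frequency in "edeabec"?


Input: edeabec
Character counts:
  'a': 1
  'b': 1
  'c': 1
  'd': 1
  'e': 3
Maximum frequency: 3

3


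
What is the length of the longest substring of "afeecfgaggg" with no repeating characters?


Input: "afeecfgaggg"
Sliding window (track last position of each char):
  Position 0 ('a'): window [0,0] length 1 -- new best
  Position 1 ('f'): window [0,1] length 2 -- new best
  Position 2 ('e'): window [0,2] length 3 -- new best
  Position 3 ('e'): repeat (last at 2), move window start to 3
  Position 3 ('e'): window [3,3] length 1
  Position 4 ('c'): window [3,4] length 2
  Position 5 ('f'): window [3,5] length 3
  Position 6 ('g'): window [3,6] length 4 -- new best
  Position 7 ('a'): window [3,7] length 5 -- new best
  Position 8 ('g'): repeat (last at 6), move window start to 7
  Position 8 ('g'): window [7,8] length 2
  Position 9 ('g'): repeat (last at 8), move window start to 9
  Position 9 ('g'): window [9,9] length 1
  Position 10 ('g'): repeat (last at 9), move window start to 10
  Position 10 ('g'): window [10,10] length 1
Longest substring with no repeats: "ecfga" with length 5

5


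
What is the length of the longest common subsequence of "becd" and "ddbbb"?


LCS of "becd" and "ddbbb"
DP table:
           d    d    b    b    b
      0    0    0    0    0    0
  b   0    0    0    1    1    1
  e   0    0    0    1    1    1
  c   0    0    0    1    1    1
  d   0    1    1    1    1    1
LCS length = dp[4][5] = 1

1


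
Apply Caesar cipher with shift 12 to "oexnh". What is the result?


Caesar cipher: shift "oexnh" by 12
  'o' (pos 14) + 12 = pos 0 = 'a'
  'e' (pos 4) + 12 = pos 16 = 'q'
  'x' (pos 23) + 12 = pos 9 = 'j'
  'n' (pos 13) + 12 = pos 25 = 'z'
  'h' (pos 7) + 12 = pos 19 = 't'
Result: aqjzt

aqjzt


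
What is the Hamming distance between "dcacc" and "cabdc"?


Comparing "dcacc" and "cabdc" position by position:
  Position 0: 'd' vs 'c' => differ
  Position 1: 'c' vs 'a' => differ
  Position 2: 'a' vs 'b' => differ
  Position 3: 'c' vs 'd' => differ
  Position 4: 'c' vs 'c' => same
Total differences (Hamming distance): 4

4


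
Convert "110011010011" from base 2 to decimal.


Input: "110011010011" in base 2
Positional expansion:
  Digit '1' (value 1) x 2^11 = 2048
  Digit '1' (value 1) x 2^10 = 1024
  Digit '0' (value 0) x 2^9 = 0
  Digit '0' (value 0) x 2^8 = 0
  Digit '1' (value 1) x 2^7 = 128
  Digit '1' (value 1) x 2^6 = 64
  Digit '0' (value 0) x 2^5 = 0
  Digit '1' (value 1) x 2^4 = 16
  Digit '0' (value 0) x 2^3 = 0
  Digit '0' (value 0) x 2^2 = 0
  Digit '1' (value 1) x 2^1 = 2
  Digit '1' (value 1) x 2^0 = 1
Sum = 3283

3283


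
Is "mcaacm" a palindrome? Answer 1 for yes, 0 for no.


Input: mcaacm
Reversed: mcaacm
  Compare pos 0 ('m') with pos 5 ('m'): match
  Compare pos 1 ('c') with pos 4 ('c'): match
  Compare pos 2 ('a') with pos 3 ('a'): match
Result: palindrome

1


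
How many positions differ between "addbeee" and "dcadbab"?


Comparing "addbeee" and "dcadbab" position by position:
  Position 0: 'a' vs 'd' => DIFFER
  Position 1: 'd' vs 'c' => DIFFER
  Position 2: 'd' vs 'a' => DIFFER
  Position 3: 'b' vs 'd' => DIFFER
  Position 4: 'e' vs 'b' => DIFFER
  Position 5: 'e' vs 'a' => DIFFER
  Position 6: 'e' vs 'b' => DIFFER
Positions that differ: 7

7


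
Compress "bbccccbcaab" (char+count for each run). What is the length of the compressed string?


Input: bbccccbcaab
Runs:
  'b' x 2 => "b2"
  'c' x 4 => "c4"
  'b' x 1 => "b1"
  'c' x 1 => "c1"
  'a' x 2 => "a2"
  'b' x 1 => "b1"
Compressed: "b2c4b1c1a2b1"
Compressed length: 12

12


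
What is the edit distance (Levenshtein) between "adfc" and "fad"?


Computing edit distance: "adfc" -> "fad"
DP table:
           f    a    d
      0    1    2    3
  a   1    1    1    2
  d   2    2    2    1
  f   3    2    3    2
  c   4    3    3    3
Edit distance = dp[4][3] = 3

3


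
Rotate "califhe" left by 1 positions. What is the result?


Input: "califhe", rotate left by 1
First 1 characters: "c"
Remaining characters: "alifhe"
Concatenate remaining + first: "alifhe" + "c" = "alifhec"

alifhec


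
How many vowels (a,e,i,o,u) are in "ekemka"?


Input: ekemka
Checking each character:
  'e' at position 0: vowel (running total: 1)
  'k' at position 1: consonant
  'e' at position 2: vowel (running total: 2)
  'm' at position 3: consonant
  'k' at position 4: consonant
  'a' at position 5: vowel (running total: 3)
Total vowels: 3

3


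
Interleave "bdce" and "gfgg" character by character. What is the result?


Interleaving "bdce" and "gfgg":
  Position 0: 'b' from first, 'g' from second => "bg"
  Position 1: 'd' from first, 'f' from second => "df"
  Position 2: 'c' from first, 'g' from second => "cg"
  Position 3: 'e' from first, 'g' from second => "eg"
Result: bgdfcgeg

bgdfcgeg


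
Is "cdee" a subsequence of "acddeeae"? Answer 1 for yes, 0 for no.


Check if "cdee" is a subsequence of "acddeeae"
Greedy scan:
  Position 0 ('a'): no match needed
  Position 1 ('c'): matches sub[0] = 'c'
  Position 2 ('d'): matches sub[1] = 'd'
  Position 3 ('d'): no match needed
  Position 4 ('e'): matches sub[2] = 'e'
  Position 5 ('e'): matches sub[3] = 'e'
  Position 6 ('a'): no match needed
  Position 7 ('e'): no match needed
All 4 characters matched => is a subsequence

1


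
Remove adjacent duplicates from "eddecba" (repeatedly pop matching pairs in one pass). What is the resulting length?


Input: eddecba
Stack-based adjacent duplicate removal:
  Read 'e': push. Stack: e
  Read 'd': push. Stack: ed
  Read 'd': matches stack top 'd' => pop. Stack: e
  Read 'e': matches stack top 'e' => pop. Stack: (empty)
  Read 'c': push. Stack: c
  Read 'b': push. Stack: cb
  Read 'a': push. Stack: cba
Final stack: "cba" (length 3)

3


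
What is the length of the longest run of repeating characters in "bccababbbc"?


Input: "bccababbbc"
Scanning for longest run:
  Position 1 ('c'): new char, reset run to 1
  Position 2 ('c'): continues run of 'c', length=2
  Position 3 ('a'): new char, reset run to 1
  Position 4 ('b'): new char, reset run to 1
  Position 5 ('a'): new char, reset run to 1
  Position 6 ('b'): new char, reset run to 1
  Position 7 ('b'): continues run of 'b', length=2
  Position 8 ('b'): continues run of 'b', length=3
  Position 9 ('c'): new char, reset run to 1
Longest run: 'b' with length 3

3


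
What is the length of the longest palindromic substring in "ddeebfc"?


Input: "ddeebfc"
Checking substrings for palindromes:
  [0:2] "dd" (len 2) => palindrome
  [2:4] "ee" (len 2) => palindrome
Longest palindromic substring: "dd" with length 2

2


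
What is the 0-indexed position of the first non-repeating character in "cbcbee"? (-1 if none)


Input: cbcbee
Character frequencies:
  'b': 2
  'c': 2
  'e': 2
Scanning left to right for freq == 1:
  Position 0 ('c'): freq=2, skip
  Position 1 ('b'): freq=2, skip
  Position 2 ('c'): freq=2, skip
  Position 3 ('b'): freq=2, skip
  Position 4 ('e'): freq=2, skip
  Position 5 ('e'): freq=2, skip
  No unique character found => answer = -1

-1


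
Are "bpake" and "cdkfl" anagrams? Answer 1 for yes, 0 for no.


Strings: "bpake", "cdkfl"
Sorted first:  abekp
Sorted second: cdfkl
Differ at position 0: 'a' vs 'c' => not anagrams

0


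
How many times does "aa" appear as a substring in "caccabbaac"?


Searching for "aa" in "caccabbaac"
Scanning each position:
  Position 0: "ca" => no
  Position 1: "ac" => no
  Position 2: "cc" => no
  Position 3: "ca" => no
  Position 4: "ab" => no
  Position 5: "bb" => no
  Position 6: "ba" => no
  Position 7: "aa" => MATCH
  Position 8: "ac" => no
Total occurrences: 1

1


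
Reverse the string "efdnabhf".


Input: efdnabhf
Reading characters right to left:
  Position 7: 'f'
  Position 6: 'h'
  Position 5: 'b'
  Position 4: 'a'
  Position 3: 'n'
  Position 2: 'd'
  Position 1: 'f'
  Position 0: 'e'
Reversed: fhbandfe

fhbandfe


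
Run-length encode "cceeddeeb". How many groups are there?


Input: cceeddeeb
Scanning for consecutive runs:
  Group 1: 'c' x 2 (positions 0-1)
  Group 2: 'e' x 2 (positions 2-3)
  Group 3: 'd' x 2 (positions 4-5)
  Group 4: 'e' x 2 (positions 6-7)
  Group 5: 'b' x 1 (positions 8-8)
Total groups: 5

5


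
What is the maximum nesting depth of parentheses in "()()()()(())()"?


Input: "()()()()(())()"
Tracking depth:
  Position 0 '(': depth becomes 1
  Position 1 ')': depth becomes 0
  Position 2 '(': depth becomes 1
  Position 3 ')': depth becomes 0
  Position 4 '(': depth becomes 1
  Position 5 ')': depth becomes 0
  Position 6 '(': depth becomes 1
  Position 7 ')': depth becomes 0
  Position 8 '(': depth becomes 1
  Position 9 '(': depth becomes 2
  Position 10 ')': depth becomes 1
  Position 11 ')': depth becomes 0
  Position 12 '(': depth becomes 1
  Position 13 ')': depth becomes 0
Maximum depth reached: 2

2


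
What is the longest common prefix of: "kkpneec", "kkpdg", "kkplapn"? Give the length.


Words: kkpneec, kkpdg, kkplapn
  Position 0: all 'k' => match
  Position 1: all 'k' => match
  Position 2: all 'p' => match
  Position 3: ('n', 'd', 'l') => mismatch, stop
LCP = "kkp" (length 3)

3


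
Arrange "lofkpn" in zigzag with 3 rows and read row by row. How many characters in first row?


Zigzag "lofkpn" into 3 rows:
Placing characters:
  'l' => row 0
  'o' => row 1
  'f' => row 2
  'k' => row 1
  'p' => row 0
  'n' => row 1
Rows:
  Row 0: "lp"
  Row 1: "okn"
  Row 2: "f"
First row length: 2

2


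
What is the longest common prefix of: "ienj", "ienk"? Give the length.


Words: ienj, ienk
  Position 0: all 'i' => match
  Position 1: all 'e' => match
  Position 2: all 'n' => match
  Position 3: ('j', 'k') => mismatch, stop
LCP = "ien" (length 3)

3


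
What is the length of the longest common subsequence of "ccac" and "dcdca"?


LCS of "ccac" and "dcdca"
DP table:
           d    c    d    c    a
      0    0    0    0    0    0
  c   0    0    1    1    1    1
  c   0    0    1    1    2    2
  a   0    0    1    1    2    3
  c   0    0    1    1    2    3
LCS length = dp[4][5] = 3

3


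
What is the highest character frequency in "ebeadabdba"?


Input: ebeadabdba
Character counts:
  'a': 3
  'b': 3
  'd': 2
  'e': 2
Maximum frequency: 3

3


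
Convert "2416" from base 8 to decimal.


Input: "2416" in base 8
Positional expansion:
  Digit '2' (value 2) x 8^3 = 1024
  Digit '4' (value 4) x 8^2 = 256
  Digit '1' (value 1) x 8^1 = 8
  Digit '6' (value 6) x 8^0 = 6
Sum = 1294

1294


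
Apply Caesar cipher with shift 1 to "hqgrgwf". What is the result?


Caesar cipher: shift "hqgrgwf" by 1
  'h' (pos 7) + 1 = pos 8 = 'i'
  'q' (pos 16) + 1 = pos 17 = 'r'
  'g' (pos 6) + 1 = pos 7 = 'h'
  'r' (pos 17) + 1 = pos 18 = 's'
  'g' (pos 6) + 1 = pos 7 = 'h'
  'w' (pos 22) + 1 = pos 23 = 'x'
  'f' (pos 5) + 1 = pos 6 = 'g'
Result: irhshxg

irhshxg


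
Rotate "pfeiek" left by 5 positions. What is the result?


Input: "pfeiek", rotate left by 5
First 5 characters: "pfeie"
Remaining characters: "k"
Concatenate remaining + first: "k" + "pfeie" = "kpfeie"

kpfeie


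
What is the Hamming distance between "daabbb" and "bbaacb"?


Comparing "daabbb" and "bbaacb" position by position:
  Position 0: 'd' vs 'b' => differ
  Position 1: 'a' vs 'b' => differ
  Position 2: 'a' vs 'a' => same
  Position 3: 'b' vs 'a' => differ
  Position 4: 'b' vs 'c' => differ
  Position 5: 'b' vs 'b' => same
Total differences (Hamming distance): 4

4


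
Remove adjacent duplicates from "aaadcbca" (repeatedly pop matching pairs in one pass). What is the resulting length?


Input: aaadcbca
Stack-based adjacent duplicate removal:
  Read 'a': push. Stack: a
  Read 'a': matches stack top 'a' => pop. Stack: (empty)
  Read 'a': push. Stack: a
  Read 'd': push. Stack: ad
  Read 'c': push. Stack: adc
  Read 'b': push. Stack: adcb
  Read 'c': push. Stack: adcbc
  Read 'a': push. Stack: adcbca
Final stack: "adcbca" (length 6)

6


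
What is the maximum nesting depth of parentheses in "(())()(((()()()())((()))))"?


Input: "(())()(((()()()())((()))))"
Tracking depth:
  Position 0 '(': depth becomes 1
  Position 1 '(': depth becomes 2
  Position 2 ')': depth becomes 1
  Position 3 ')': depth becomes 0
  Position 4 '(': depth becomes 1
  Position 5 ')': depth becomes 0
  Position 6 '(': depth becomes 1
  Position 7 '(': depth becomes 2
  Position 8 '(': depth becomes 3
  Position 9 '(': depth becomes 4
  Position 10 ')': depth becomes 3
  Position 11 '(': depth becomes 4
  Position 12 ')': depth becomes 3
  Position 13 '(': depth becomes 4
  Position 14 ')': depth becomes 3
  Position 15 '(': depth becomes 4
  Position 16 ')': depth becomes 3
  Position 17 ')': depth becomes 2
  Position 18 '(': depth becomes 3
  Position 19 '(': depth becomes 4
  Position 20 '(': depth becomes 5
  Position 21 ')': depth becomes 4
  Position 22 ')': depth becomes 3
  Position 23 ')': depth becomes 2
  Position 24 ')': depth becomes 1
  Position 25 ')': depth becomes 0
Maximum depth reached: 5

5


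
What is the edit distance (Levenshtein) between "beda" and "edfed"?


Computing edit distance: "beda" -> "edfed"
DP table:
           e    d    f    e    d
      0    1    2    3    4    5
  b   1    1    2    3    4    5
  e   2    1    2    3    3    4
  d   3    2    1    2    3    3
  a   4    3    2    2    3    4
Edit distance = dp[4][5] = 4

4


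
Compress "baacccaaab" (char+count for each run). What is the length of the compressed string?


Input: baacccaaab
Runs:
  'b' x 1 => "b1"
  'a' x 2 => "a2"
  'c' x 3 => "c3"
  'a' x 3 => "a3"
  'b' x 1 => "b1"
Compressed: "b1a2c3a3b1"
Compressed length: 10

10


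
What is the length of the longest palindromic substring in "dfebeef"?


Input: "dfebeef"
Checking substrings for palindromes:
  [2:5] "ebe" (len 3) => palindrome
  [4:6] "ee" (len 2) => palindrome
Longest palindromic substring: "ebe" with length 3

3


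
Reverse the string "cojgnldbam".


Input: cojgnldbam
Reading characters right to left:
  Position 9: 'm'
  Position 8: 'a'
  Position 7: 'b'
  Position 6: 'd'
  Position 5: 'l'
  Position 4: 'n'
  Position 3: 'g'
  Position 2: 'j'
  Position 1: 'o'
  Position 0: 'c'
Reversed: mabdlngjoc

mabdlngjoc


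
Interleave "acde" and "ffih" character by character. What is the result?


Interleaving "acde" and "ffih":
  Position 0: 'a' from first, 'f' from second => "af"
  Position 1: 'c' from first, 'f' from second => "cf"
  Position 2: 'd' from first, 'i' from second => "di"
  Position 3: 'e' from first, 'h' from second => "eh"
Result: afcfdieh

afcfdieh


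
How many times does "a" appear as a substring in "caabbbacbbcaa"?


Searching for "a" in "caabbbacbbcaa"
Scanning each position:
  Position 0: "c" => no
  Position 1: "a" => MATCH
  Position 2: "a" => MATCH
  Position 3: "b" => no
  Position 4: "b" => no
  Position 5: "b" => no
  Position 6: "a" => MATCH
  Position 7: "c" => no
  Position 8: "b" => no
  Position 9: "b" => no
  Position 10: "c" => no
  Position 11: "a" => MATCH
  Position 12: "a" => MATCH
Total occurrences: 5

5


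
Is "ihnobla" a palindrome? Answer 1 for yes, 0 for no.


Input: ihnobla
Reversed: albonhi
  Compare pos 0 ('i') with pos 6 ('a'): MISMATCH
  Compare pos 1 ('h') with pos 5 ('l'): MISMATCH
  Compare pos 2 ('n') with pos 4 ('b'): MISMATCH
Result: not a palindrome

0


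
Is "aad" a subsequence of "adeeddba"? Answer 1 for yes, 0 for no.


Check if "aad" is a subsequence of "adeeddba"
Greedy scan:
  Position 0 ('a'): matches sub[0] = 'a'
  Position 1 ('d'): no match needed
  Position 2 ('e'): no match needed
  Position 3 ('e'): no match needed
  Position 4 ('d'): no match needed
  Position 5 ('d'): no match needed
  Position 6 ('b'): no match needed
  Position 7 ('a'): matches sub[1] = 'a'
Only matched 2/3 characters => not a subsequence

0
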